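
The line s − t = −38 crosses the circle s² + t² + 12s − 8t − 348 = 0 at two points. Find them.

From the line, t = s + 38. Substituting:
2s² + 80s + 792 = 0  ⟹  s² + 40s + 396 = 0
s = −18 or s = −22, giving (−18, 20) and (−22, 16).

(−22, 16) and (−18, 20)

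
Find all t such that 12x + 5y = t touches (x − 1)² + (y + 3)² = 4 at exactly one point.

t = −29 or t = 23

Tangency holds when the distance from the centre (1, −3) to the line equals the radius 2:
|12·1 + 5·(−3) − t| / √169 = 2
|t − (−3)| = 2·13, so t = 23 or t = −29.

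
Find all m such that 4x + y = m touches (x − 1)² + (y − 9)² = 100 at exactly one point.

m = 13 ± 10√17

The line touches the circle iff its distance from (1, 9) is 10:
|4·1 + 1·9 − m| / √17 = 10
|m − (13)| = 10√17.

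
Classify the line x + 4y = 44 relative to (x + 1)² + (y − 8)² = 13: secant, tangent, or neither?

Substituting the line into the circle gives 17x² + 8x − 48 = 0.
Discriminant = (8)² − 4·17·(−48) = 3328 > 0.
Two real roots: the line is a secant.

secant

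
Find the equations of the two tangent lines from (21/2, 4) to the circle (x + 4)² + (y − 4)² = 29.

A line y − (4) = m(x − (21/2)) is tangent when its distance from (−4, 4) is √29:
(−29/2m − (0))² = 29(m² + 1)
25m² − 4 = 0, so m = −2/5 or m = 2/5.
With m = −2/5: 2x + 5y = 41. With m = 2/5: 2x − 5y = 1.

2x + 5y = 41 and 2x − 5y = 1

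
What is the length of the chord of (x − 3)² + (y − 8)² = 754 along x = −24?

10

The distance from (3, 8) to the line is 27, and r² = 754.
Half the chord is √(r² − d²) = √(25), so the full chord is 10.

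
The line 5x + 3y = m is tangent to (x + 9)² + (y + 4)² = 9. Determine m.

Tangency holds when the distance from the centre (−9, −4) to the line equals the radius 3:
|5·(−9) + 3·(−4) − m| / √34 = 3
|m − (−57)| = 3√34.

m = −57 ± 3√34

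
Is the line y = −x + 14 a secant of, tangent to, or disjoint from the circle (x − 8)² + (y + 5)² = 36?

Centre (8, −5), r² = 36. Distance² from centre to line = (−11)²/2 = 121/2.
Since d² > r², the line lies outside the circle.

disjoint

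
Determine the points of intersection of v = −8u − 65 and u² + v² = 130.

Substitute v = −8u − 65:
65u² + 1040u + 4095 = 0  ⟹  u² + 16u + 63 = 0
u = −7 or u = −9, giving (−7, −9) and (−9, 7).

(−9, 7) and (−7, −9)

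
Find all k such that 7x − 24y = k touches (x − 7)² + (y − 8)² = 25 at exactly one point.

k = −268 or k = −18

For a tangent, require d(centre, line) = r = 5.
|7·7 − 24·8 − k| / √625 = 5
|k − (−143)| = 5·25, so k = −18 or k = −268.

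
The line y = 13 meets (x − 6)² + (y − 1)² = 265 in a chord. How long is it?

22

The distance from (6, 1) to the line is 12, and r² = 265.
Chord = 2√(r² − d²) = 2·√(121) = 22.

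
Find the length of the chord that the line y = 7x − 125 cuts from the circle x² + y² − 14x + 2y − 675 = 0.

35√2

Substitute y = 7x − 125:
50x² − 1750x + 14700 = 0  ⟹  x² − 35x + 294 = 0
x = 21 or x = 14, giving (21, 22) and (14, −27).
Chord length = distance between (21, 22) and (14, −27) = √2450 = 35√2.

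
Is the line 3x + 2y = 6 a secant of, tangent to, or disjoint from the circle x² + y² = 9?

secant

Substituting the line into the circle gives 13x² − 36x = 0.
Discriminant = (−36)² − 4·13·(0) = 1296 > 0.
Two real roots: the line is a secant.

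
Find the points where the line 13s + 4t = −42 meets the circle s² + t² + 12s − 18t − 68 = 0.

(−10, 22) and (−2, −4)

From the line, t = (−42 − 13s)/4. Substituting:
185s² + 2220s + 3700 = 0  ⟹  s² + 12s + 20 = 0
s = −2 or s = −10, giving (−2, −4) and (−10, 22).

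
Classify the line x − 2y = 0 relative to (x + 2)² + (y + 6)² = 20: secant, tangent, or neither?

d² = (1·(−2) − 2·(−6) − (0))²/5 = 20; r² = 20.
Since d² = r², the line is tangent.

tangent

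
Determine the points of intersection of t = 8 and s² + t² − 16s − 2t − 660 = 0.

Express t = 8 and substitute into the circle:
s² − 16s − 612 = 0
s = 34 or s = −18, giving (34, 8) and (−18, 8).

(−18, 8) and (34, 8)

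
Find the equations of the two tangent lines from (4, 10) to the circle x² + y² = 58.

3x − 7y = −58 and 7x + 3y = 58

Write the tangent as mx − y + (10 − m·(4)) = 0 and set its distance from the centre to √58:
[m·(−4) − (−10)]² = 58(m² + 1)
21m² + 40m − 21 = 0, so m = 3/7 or m = −7/3.
With m = 3/7: 3x − 7y = −58. With m = −7/3: 7x + 3y = 58.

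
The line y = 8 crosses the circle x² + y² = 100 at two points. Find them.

From the line, y = 8. Substituting:
x² − 36 = 0
x = 6 or x = −6, giving (6, 8) and (−6, 8).

(−6, 8) and (6, 8)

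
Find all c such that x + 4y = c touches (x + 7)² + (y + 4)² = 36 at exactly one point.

c = −23 ± 6√17

The line touches the circle iff its distance from (−7, −4) is 6:
|1·(−7) + 4·(−4) − c| / √17 = 6
|c − (−23)| = 6√17.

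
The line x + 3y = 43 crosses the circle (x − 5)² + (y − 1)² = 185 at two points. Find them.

(1, 14) and (16, 9)

From the line, y = (43 − x)/3. Substituting:
10x² − 170x + 160 = 0  ⟹  x² − 17x + 16 = 0
x = 16 or x = 1, giving (16, 9) and (1, 14).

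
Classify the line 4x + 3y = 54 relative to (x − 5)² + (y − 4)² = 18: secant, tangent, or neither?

neither

Centre (5, 4), r² = 18. Distance² from centre to line = (−22)²/25 = 484/25.
Since d² > r², the line lies outside the circle.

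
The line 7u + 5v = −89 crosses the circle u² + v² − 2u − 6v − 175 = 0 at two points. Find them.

Substitute v = (−89 − 7u)/5:
74u² + 1406u + 6216 = 0  ⟹  u² + 19u + 84 = 0
u = −7 or u = −12, giving (−7, −8) and (−12, −1).

(−12, −1) and (−7, −8)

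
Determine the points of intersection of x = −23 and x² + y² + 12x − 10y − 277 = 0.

(−23, −2) and (−23, 12)

The line gives x = −23. Substituting into the circle:
y² − 10y − 24 = 0
y = 12 or y = −2, giving (−23, 12) and (−23, −2).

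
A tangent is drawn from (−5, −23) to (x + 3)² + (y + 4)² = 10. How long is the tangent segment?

The centre is (−3, −4) and r = √10. The square of the distance from P to the centre is 4 + 361 = 365.
Power of the point: PT² = |PO|² − r² = 355, so PT = √355.

√355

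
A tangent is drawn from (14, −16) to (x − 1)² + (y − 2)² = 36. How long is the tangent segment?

Centre (1, 2), r² = 36. |PO|² = (13)² + (−18)² = 493.
By the tangent–radius right angle, tangent length = √(|PO|² − r²) = √457.

√457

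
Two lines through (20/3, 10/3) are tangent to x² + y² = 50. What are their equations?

7x + y = 50 and x + y = 10

Write the tangent as mx − y + (10/3 − m·(20/3)) = 0 and set its distance from the centre to 5√2:
(−20/3m − (−10/3))² = 50(m² + 1)
m² + 8m + 7 = 0, so m = −7 or m = −1.
Through (20/3, 10/3) these give 7x + y = 50 and x + y = 10.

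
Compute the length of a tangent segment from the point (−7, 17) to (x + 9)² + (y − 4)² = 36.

√137

With centre O = (−9, 4), |OP|² = 173 and r² = 36.
Power of the point: PT² = |PO|² − r² = 137, so PT = √137.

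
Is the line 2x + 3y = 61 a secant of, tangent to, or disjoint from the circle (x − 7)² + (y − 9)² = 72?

Substituting the line into the circle gives 13x² − 262x + 949 = 0.
Δ = 68644 − 49348 = 19296.
Two real roots: the line is a secant.

secant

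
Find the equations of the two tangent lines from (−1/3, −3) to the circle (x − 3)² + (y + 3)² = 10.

3x + y = −4 and 3x − y = 2

A line y − (−3) = m(x − (−1/3)) is tangent when its distance from (3, −3) is √10:
(10/3m − (0))² = 10(m² + 1)
m² − 9 = 0, so m = −3 or m = 3.
Through (−1/3, −3) these give 3x + y = −4 and 3x − y = 2.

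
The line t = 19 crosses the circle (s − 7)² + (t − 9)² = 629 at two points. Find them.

(−16, 19) and (30, 19)

Express t = 19 and substitute into the circle:
s² − 14s − 480 = 0
s = 30 or s = −16, giving (30, 19) and (−16, 19).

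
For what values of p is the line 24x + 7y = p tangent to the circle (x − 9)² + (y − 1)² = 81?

p = −2 or p = 448

The line touches the circle iff its distance from (9, 1) is 9:
|24·9 + 7·1 − p| / √625 = 9
|p − (223)| = 9·25, so p = 448 or p = −2.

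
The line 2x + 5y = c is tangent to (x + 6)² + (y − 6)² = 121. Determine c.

c = 18 ± 11√29

Tangency holds when the distance from the centre (−6, 6) to the line equals the radius 11:
|2·(−6) + 5·6 − c| / √29 = 11
|c − (18)| = 11√29.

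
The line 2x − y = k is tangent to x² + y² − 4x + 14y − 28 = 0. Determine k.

The line touches the circle iff its distance from (2, −7) is 9:
|2·2 − 1·(−7) − k| / √5 = 9
|k − (11)| = 9√5.

k = 11 ± 9√5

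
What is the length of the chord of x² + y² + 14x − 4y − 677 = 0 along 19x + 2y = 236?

2√365

Centre (−7, 2), r² = 730. Perpendicular distance d from centre to line = |−365| / √365 = 365/√365.
Chord = 2√(r² − d²) = 2·√(365) = 2√365.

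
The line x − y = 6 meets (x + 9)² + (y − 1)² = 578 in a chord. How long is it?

From the line, y = x − 6. Substituting:
2x² + 4x − 448 = 0  ⟹  x² + 2x − 224 = 0
x = 14 or x = −16, giving (14, 8) and (−16, −22).
|(14, 8) − (−16, −22)| = √((30)² + (30)²) = 30√2.

30√2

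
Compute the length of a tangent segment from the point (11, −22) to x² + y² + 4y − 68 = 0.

√449

With centre O = (0, −2), |OP|² = 521 and r² = 72.
By the tangent–radius right angle, tangent length = √(|PO|² − r²) = √449.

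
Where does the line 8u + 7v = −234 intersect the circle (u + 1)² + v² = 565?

From the line, v = (−234 − 8u)/7. Substituting:
113u² + 3842u + 27120 = 0  ⟹  u² + 34u + 240 = 0
u = −10 or u = −24, giving (−10, −22) and (−24, −6).

(−24, −6) and (−10, −22)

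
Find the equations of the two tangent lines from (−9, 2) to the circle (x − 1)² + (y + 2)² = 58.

Write the tangent as mx − y + (2 − m·(−9)) = 0 and set its distance from the centre to √58:
[m·(10) − (−4)]² = 58(m² + 1)
21m² + 40m − 21 = 0, so m = −7/3 or m = 3/7.
With m = −7/3: 7x + 3y = −57. With m = 3/7: 3x − 7y = −41.

7x + 3y = −57 and 3x − 7y = −41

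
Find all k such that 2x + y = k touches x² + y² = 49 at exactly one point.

k = ±7√5

Tangency holds when the distance from the centre (0, 0) to the line equals the radius 7:
|2·0 + 1·0 − k| / √5 = 7
|k| = 7√5.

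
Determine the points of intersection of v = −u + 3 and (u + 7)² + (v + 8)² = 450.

(−10, 13) and (14, −11)

Substitute v = −u + 3:
2u² − 8u − 280 = 0  ⟹  u² − 4u − 140 = 0
u = 14 or u = −10, giving (14, −11) and (−10, 13).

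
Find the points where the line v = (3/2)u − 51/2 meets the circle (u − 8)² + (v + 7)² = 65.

(7, −15) and (15, −3)

From the line, v = (−51 + 3u)/2. Substituting:
13u² − 286u + 1365 = 0  ⟹  u² − 22u + 105 = 0
u = 15 or u = 7, giving (15, −3) and (7, −15).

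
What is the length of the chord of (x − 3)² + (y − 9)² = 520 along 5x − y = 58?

Substitute y = 5x − 58:
26x² − 676x + 3978 = 0  ⟹  x² − 26x + 153 = 0
x = 17 or x = 9, giving (17, 27) and (9, −13).
Chord length = distance between (17, 27) and (9, −13) = √1664 = 8√26.

8√26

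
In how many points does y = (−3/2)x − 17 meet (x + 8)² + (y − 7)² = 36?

0

Substituting the line into the circle gives 13x² + 352x + 2416 = 0.
Discriminant = (352)² − 4·13·(2416) = −1728 < 0.
No real roots: the line does not meet the circle.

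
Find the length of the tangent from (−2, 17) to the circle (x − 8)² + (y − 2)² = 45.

2√70

The centre is (8, 2) and r = 3√5. The square of the distance from P to the centre is 100 + 225 = 325.
By the tangent–radius right angle, tangent length = √(|PO|² − r²) = √280 = 2√70.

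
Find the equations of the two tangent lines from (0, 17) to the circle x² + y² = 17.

4x − y = −17 and 4x + y = 17

Write the tangent as mx − y + (17 − m·(0)) = 0 and set its distance from the centre to √17:
[m·(0) − (−17)]² = 17(m² + 1)
m² − 16 = 0, so m = 4 or m = −4.
With m = 4: 4x − y = −17. With m = −4: 4x + y = 17.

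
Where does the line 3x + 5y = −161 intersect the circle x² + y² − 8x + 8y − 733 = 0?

(−17, −22) and (−2, −31)

From the line, y = (−161 − 3x)/5. Substituting:
34x² + 646x + 1156 = 0  ⟹  x² + 19x + 34 = 0
x = −2 or x = −17, giving (−2, −31) and (−17, −22).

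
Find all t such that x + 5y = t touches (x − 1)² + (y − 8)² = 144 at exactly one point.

t = 41 ± 12√26

Tangency holds when the distance from the centre (1, 8) to the line equals the radius 12:
|1·1 + 5·8 − t| / √26 = 12
|t − (41)| = 12√26.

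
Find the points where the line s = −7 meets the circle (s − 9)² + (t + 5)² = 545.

(−7, −22) and (−7, 12)

The line gives s = −7. Substituting into the circle:
t² + 10t − 264 = 0
t = 12 or t = −22, giving (−7, 12) and (−7, −22).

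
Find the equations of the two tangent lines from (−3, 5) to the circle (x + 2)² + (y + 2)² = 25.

4x − 3y = −27 and 3x + 4y = 11

Write the tangent as mx − y + (5 − m·(−3)) = 0 and set its distance from the centre to 5:
(1m − (−7))² = 25(m² + 1)
12m² − 7m − 12 = 0, so m = 4/3 or m = −3/4.
Through (−3, 5) these give 4x − 3y = −27 and 3x + 4y = 11.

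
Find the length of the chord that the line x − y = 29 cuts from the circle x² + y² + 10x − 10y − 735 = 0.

7√2

From the line, y = x − 29. Substituting:
2x² − 58x + 396 = 0  ⟹  x² − 29x + 198 = 0
x = 18 or x = 11, giving (18, −11) and (11, −18).
Chord length = distance between (18, −11) and (11, −18) = √98 = 7√2.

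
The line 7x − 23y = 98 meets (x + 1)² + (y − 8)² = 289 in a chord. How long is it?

17√2

The distance from (−1, 8) to the line is 289/√578, and r² = 289.
Half the chord is √(r² − d²) = √(289/2), so the full chord is 17√2.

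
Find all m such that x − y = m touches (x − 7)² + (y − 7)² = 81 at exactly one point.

For a tangent, require d(centre, line) = r = 9.
|1·7 − 1·7 − m| / √2 = 9
|m| = 9√2.

m = ±9√2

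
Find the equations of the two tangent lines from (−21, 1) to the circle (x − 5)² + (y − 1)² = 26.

Let a tangent through (−21, 1) have slope m. Its distance from (5, 1) must equal √26:
[m·(26) − (0)]² = 26(m² + 1)
25m² − 1 = 0, so m = −1/5 or m = 1/5.
With m = −1/5: x + 5y = −16. With m = 1/5: x − 5y = −26.

x + 5y = −16 and x − 5y = −26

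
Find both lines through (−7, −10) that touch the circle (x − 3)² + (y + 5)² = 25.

A line y − (−10) = m(x − (−7)) is tangent when its distance from (3, −5) is 5:
[m·(10) − (5)]² = 25(m² + 1)
3m² − 4m = 0, so m = 4/3 or m = 0.
Through (−7, −10) these give 4x − 3y = 2 and y = −10.

4x − 3y = 2 and y = −10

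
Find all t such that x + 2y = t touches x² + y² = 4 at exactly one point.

For a tangent, require d(centre, line) = r = 2.
|1·0 + 2·0 − t| / √5 = 2
|t| = 2√5.

t = ±2√5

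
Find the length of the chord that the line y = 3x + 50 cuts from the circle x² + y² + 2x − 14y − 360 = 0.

The distance from (−1, 7) to the line is 40/√10, and r² = 410.
Chord = 2√(r² − d²) = 2·√(250) = 10√10.

10√10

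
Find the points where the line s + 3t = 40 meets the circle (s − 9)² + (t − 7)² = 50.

Express t = (40 − s)/3 and substitute into the circle:
10s² − 200s + 640 = 0  ⟹  s² − 20s + 64 = 0
s = 16 or s = 4, giving (16, 8) and (4, 12).

(4, 12) and (16, 8)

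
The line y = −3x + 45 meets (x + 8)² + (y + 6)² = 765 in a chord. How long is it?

9√10

From the line, y = −3x + 45. Substituting:
10x² − 290x + 1900 = 0  ⟹  x² − 29x + 190 = 0
x = 19 or x = 10, giving (19, −12) and (10, 15).
Chord length = distance between (19, −12) and (10, 15) = √810 = 9√10.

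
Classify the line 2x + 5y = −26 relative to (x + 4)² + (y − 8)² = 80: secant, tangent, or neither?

neither

d² = (2·(−4) + 5·8 − (−26))²/29 = 116; r² = 80.
Since d² > r², the line lies outside the circle.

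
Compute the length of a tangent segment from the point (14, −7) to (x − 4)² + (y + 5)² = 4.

10

With centre O = (4, −5), |OP|² = 104 and r² = 4.
Power of the point: PT² = |PO|² − r² = 100, so PT = 10.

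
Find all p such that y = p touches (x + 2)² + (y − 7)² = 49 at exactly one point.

For a tangent, require d(centre, line) = r = 7.
|0·(−2) + 1·7 − p| / √1 = 7
|p − (7)| = 7, so p = 14 or p = 0.

p = 0 or p = 14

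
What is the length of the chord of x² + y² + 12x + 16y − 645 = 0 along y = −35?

The distance from (−6, −8) to the line is 27, and r² = 745.
Chord = 2√(r² − d²) = 2·√(16) = 8.

8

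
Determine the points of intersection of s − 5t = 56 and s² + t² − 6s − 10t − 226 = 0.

Express t = (−56 + s)/5 and substitute into the circle:
26s² − 312s + 286 = 0  ⟹  s² − 12s + 11 = 0
s = 11 or s = 1, giving (11, −9) and (1, −11).

(1, −11) and (11, −9)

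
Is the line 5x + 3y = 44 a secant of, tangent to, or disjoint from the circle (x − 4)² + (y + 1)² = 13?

Centre (4, −1), r² = 13. Distance² from centre to line = (−27)²/34 = 729/34.
Since d² > r², the line lies outside the circle.

disjoint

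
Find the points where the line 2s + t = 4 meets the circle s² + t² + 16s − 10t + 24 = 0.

From the line, t = −2s + 4. Substituting:
5s² + 20s = 0  ⟹  s² + 4s = 0
s = 0 or s = −4, giving (0, 4) and (−4, 12).

(−4, 12) and (0, 4)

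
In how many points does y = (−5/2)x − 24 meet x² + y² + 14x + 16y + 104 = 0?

2

d² = (5·(−7) + 2·(−8) − (−48))²/29 = 9/29; r² = 9.
Since d² < r², the line cuts the circle twice.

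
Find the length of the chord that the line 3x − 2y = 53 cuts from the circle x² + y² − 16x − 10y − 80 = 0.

4√13

The distance from (8, 5) to the line is 39/√13, and r² = 169.
Half the chord is √(r² − d²) = √(52), so the full chord is 4√13.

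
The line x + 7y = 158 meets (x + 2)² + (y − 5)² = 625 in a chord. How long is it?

25√2

Express y = (158 − x)/7 and substitute into the circle:
50x² − 50x − 15300 = 0  ⟹  x² − x − 306 = 0
x = 18 or x = −17, giving (18, 20) and (−17, 25).
|(18, 20) − (−17, 25)| = √((35)² + (−5)²) = 25√2.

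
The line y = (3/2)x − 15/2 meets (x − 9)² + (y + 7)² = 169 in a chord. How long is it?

6√13

Express y = (−15 + 3x)/2 and substitute into the circle:
13x² − 78x − 351 = 0  ⟹  x² − 6x − 27 = 0
x = 9 or x = −3, giving (9, 6) and (−3, −12).
|(9, 6) − (−3, −12)| = √((12)² + (18)²) = 6√13.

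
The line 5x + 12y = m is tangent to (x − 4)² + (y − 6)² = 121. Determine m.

Tangency holds when the distance from the centre (4, 6) to the line equals the radius 11:
|5·4 + 12·6 − m| / √169 = 11
|m − (92)| = 11·13, so m = 235 or m = −51.

m = −51 or m = 235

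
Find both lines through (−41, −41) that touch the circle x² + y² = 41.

Let a tangent through (−41, −41) have slope m. Its distance from (0, 0) must equal √41:
(41m − (41))² = 41(m² + 1)
20m² − 41m + 20 = 0, so m = 4/5 or m = 5/4.
With m = 4/5: 4x − 5y = 41. With m = 5/4: 5x − 4y = −41.

4x − 5y = 41 and 5x − 4y = −41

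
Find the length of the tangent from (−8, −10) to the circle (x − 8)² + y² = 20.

4√21

With centre O = (8, 0), |OP|² = 356 and r² = 20.
By the tangent–radius right angle, tangent length = √(|PO|² − r²) = √336 = 4√21.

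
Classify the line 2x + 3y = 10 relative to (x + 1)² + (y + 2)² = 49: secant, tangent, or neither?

Substituting the line into the circle gives 13x² − 46x − 176 = 0.
Δ = 2116 − (−9152) = 11268.
Two real roots: the line is a secant.

secant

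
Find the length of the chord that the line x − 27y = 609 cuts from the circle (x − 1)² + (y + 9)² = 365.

Centre (1, −9), r² = 365. Perpendicular distance d from centre to line = |−365| / √730 = 365/√730.
Half the chord is √(r² − d²) = √(365/2), so the full chord is √730.

√730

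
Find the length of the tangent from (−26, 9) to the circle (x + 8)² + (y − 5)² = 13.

The centre is (−8, 5) and r = √13. The square of the distance from P to the centre is 324 + 16 = 340.
The tangent meets the radius at right angles, so tangent² = |PO|² − r² = 340 − 13 = 327.

√327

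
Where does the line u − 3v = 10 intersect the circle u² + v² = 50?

(−5, −5) and (7, −1)

From the line, v = (−10 + u)/3. Substituting:
10u² − 20u − 350 = 0  ⟹  u² − 2u − 35 = 0
u = 7 or u = −5, giving (7, −1) and (−5, −5).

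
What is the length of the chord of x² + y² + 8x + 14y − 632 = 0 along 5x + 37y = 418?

√1394

Substitute y = (418 − 5x)/37:
1394x² + 4182x − 473960 = 0  ⟹  x² + 3x − 340 = 0
x = 17 or x = −20, giving (17, 9) and (−20, 14).
Chord length = distance between (17, 9) and (−20, 14) = √1394 = √1394.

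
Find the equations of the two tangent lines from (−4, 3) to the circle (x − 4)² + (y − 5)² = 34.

3x + 5y = 3 and 5x − 3y = −29

Write the tangent as mx − y + (3 − m·(−4)) = 0 and set its distance from the centre to √34:
(8m − (2))² = 34(m² + 1)
15m² − 16m − 15 = 0, so m = −3/5 or m = 5/3.
With m = −3/5: 3x + 5y = 3. With m = 5/3: 5x − 3y = −29.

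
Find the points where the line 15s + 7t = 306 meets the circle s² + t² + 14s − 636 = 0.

From the line, t = (306 − 15s)/7. Substituting:
274s² − 8494s + 62472 = 0  ⟹  s² − 31s + 228 = 0
s = 19 or s = 12, giving (19, 3) and (12, 18).

(12, 18) and (19, 3)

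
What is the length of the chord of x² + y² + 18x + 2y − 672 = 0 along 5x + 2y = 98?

2√29

Substitute y = (98 − 5x)/2:
29x² − 928x + 7308 = 0  ⟹  x² − 32x + 252 = 0
x = 18 or x = 14, giving (18, 4) and (14, 14).
|(18, 4) − (14, 14)| = √((4)² + (−10)²) = 2√29.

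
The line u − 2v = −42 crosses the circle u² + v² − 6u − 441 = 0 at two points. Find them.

Express v = (42 + u)/2 and substitute into the circle:
5u² + 60u = 0  ⟹  u² + 12u = 0
u = 0 or u = −12, giving (0, 21) and (−12, 15).

(−12, 15) and (0, 21)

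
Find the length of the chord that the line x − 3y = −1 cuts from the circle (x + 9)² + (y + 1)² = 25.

From the line, y = (1 + x)/3. Substituting:
10x² + 170x + 520 = 0  ⟹  x² + 17x + 52 = 0
x = −4 or x = −13, giving (−4, −1) and (−13, −4).
Chord length = distance between (−4, −1) and (−13, −4) = √90 = 3√10.

3√10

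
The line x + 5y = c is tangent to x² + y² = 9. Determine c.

Tangency holds when the distance from the centre (0, 0) to the line equals the radius 3:
|1·0 + 5·0 − c| / √26 = 3
|c| = 3√26.

c = ±3√26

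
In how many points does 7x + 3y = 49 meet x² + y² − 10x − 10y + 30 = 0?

2

Substituting the line into the circle gives 58x² − 566x + 1201 = 0.
Discriminant = (−566)² − 4·58·(1201) = 41724 > 0.
Two real roots: the line is a secant.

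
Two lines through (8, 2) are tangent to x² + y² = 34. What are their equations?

Write the tangent as mx − y + (2 − m·(8)) = 0 and set its distance from the centre to √34:
[m·(−8) − (−2)]² = 34(m² + 1)
15m² − 16m − 15 = 0, so m = 5/3 or m = −3/5.
Through (8, 2) these give 5x − 3y = 34 and 3x + 5y = 34.

5x − 3y = 34 and 3x + 5y = 34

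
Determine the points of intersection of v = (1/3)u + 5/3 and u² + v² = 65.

Substitute v = (5 + u)/3:
10u² + 10u − 560 = 0  ⟹  u² + u − 56 = 0
u = 7 or u = −8, giving (7, 4) and (−8, −1).

(−8, −1) and (7, 4)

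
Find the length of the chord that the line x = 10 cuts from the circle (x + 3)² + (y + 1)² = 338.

26

The line gives x = 10. Substituting into the circle:
y² + 2y − 168 = 0
y = 12 or y = −14, giving (10, 12) and (10, −14).
Chord length = distance between (10, 12) and (10, −14) = √676 = 26.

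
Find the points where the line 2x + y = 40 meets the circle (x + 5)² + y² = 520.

Substitute y = −2x + 40:
5x² − 150x + 1105 = 0  ⟹  x² − 30x + 221 = 0
x = 17 or x = 13, giving (17, 6) and (13, 14).

(13, 14) and (17, 6)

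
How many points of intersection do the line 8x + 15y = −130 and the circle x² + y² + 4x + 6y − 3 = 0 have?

Substituting the line into the circle gives 289x² + 2260x + 4525 = 0.
Δ = 5107600 − 5230900 = −123300.
No real roots: the line does not meet the circle.

0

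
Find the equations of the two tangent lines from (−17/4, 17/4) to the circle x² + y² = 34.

5x − 3y = −34 and 3x − 5y = −34

A line y − (17/4) = m(x − (−17/4)) is tangent when its distance from (0, 0) is √34:
(17/4m − (−17/4))² = 34(m² + 1)
15m² − 34m + 15 = 0, so m = 5/3 or m = 3/5.
With m = 5/3: 5x − 3y = −34. With m = 3/5: 3x − 5y = −34.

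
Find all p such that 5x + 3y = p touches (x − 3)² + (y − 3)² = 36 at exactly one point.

p = 24 ± 6√34

Tangency holds when the distance from the centre (3, 3) to the line equals the radius 6:
|5·3 + 3·3 − p| / √34 = 6
|p − (24)| = 6√34.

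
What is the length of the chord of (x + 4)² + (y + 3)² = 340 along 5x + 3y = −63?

The distance from (−4, −3) to the line is 34/√34, and r² = 340.
Chord = 2√(r² − d²) = 2·√(306) = 6√34.

6√34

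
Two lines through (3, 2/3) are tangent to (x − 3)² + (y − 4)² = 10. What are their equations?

x − 3y = 1 and x + 3y = 5

Write the tangent as mx − y + (2/3 − m·(3)) = 0 and set its distance from the centre to √10:
[m·(0) − (10/3)]² = 10(m² + 1)
9m² − 1 = 0, so m = 1/3 or m = −1/3.
Through (3, 2/3) these give x − 3y = 1 and x + 3y = 5.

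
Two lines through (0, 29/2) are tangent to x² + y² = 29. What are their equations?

Write the tangent as mx − y + (29/2 − m·(0)) = 0 and set its distance from the centre to √29:
(0m − (−29/2))² = 29(m² + 1)
4m² − 25 = 0, so m = 5/2 or m = −5/2.
Through (0, 29/2) these give 5x − 2y = −29 and 5x + 2y = 29.

5x − 2y = −29 and 5x + 2y = 29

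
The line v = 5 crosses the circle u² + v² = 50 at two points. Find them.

Substitute v = 5:
u² − 25 = 0
u = 5 or u = −5, giving (5, 5) and (−5, 5).

(−5, 5) and (5, 5)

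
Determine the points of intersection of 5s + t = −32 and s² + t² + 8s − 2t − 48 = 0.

(−8, 8) and (−5, −7)

Express t = −5s − 32 and substitute into the circle:
26s² + 338s + 1040 = 0  ⟹  s² + 13s + 40 = 0
s = −5 or s = −8, giving (−5, −7) and (−8, 8).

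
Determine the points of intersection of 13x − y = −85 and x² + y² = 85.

Substitute y = 13x + 85:
170x² + 2210x + 7140 = 0  ⟹  x² + 13x + 42 = 0
x = −6 or x = −7, giving (−6, 7) and (−7, −6).

(−7, −6) and (−6, 7)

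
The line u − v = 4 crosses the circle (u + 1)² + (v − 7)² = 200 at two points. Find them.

(−3, −7) and (13, 9)

From the line, v = u − 4. Substituting:
2u² − 20u − 78 = 0  ⟹  u² − 10u − 39 = 0
u = 13 or u = −3, giving (13, 9) and (−3, −7).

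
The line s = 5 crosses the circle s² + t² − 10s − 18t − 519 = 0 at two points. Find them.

The line gives s = 5. Substituting into the circle:
t² − 18t − 544 = 0
t = 34 or t = −16, giving (5, 34) and (5, −16).

(5, −16) and (5, 34)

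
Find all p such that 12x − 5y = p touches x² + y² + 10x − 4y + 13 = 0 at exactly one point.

For a tangent, require d(centre, line) = r = 4.
|12·(−5) − 5·2 − p| / √169 = 4
|p − (−70)| = 4·13, so p = −18 or p = −122.

p = −122 or p = −18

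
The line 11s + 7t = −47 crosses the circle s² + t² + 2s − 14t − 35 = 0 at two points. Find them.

(−10, 9) and (−3, −2)

Substitute t = (−47 − 11s)/7:
170s² + 2210s + 5100 = 0  ⟹  s² + 13s + 30 = 0
s = −3 or s = −10, giving (−3, −2) and (−10, 9).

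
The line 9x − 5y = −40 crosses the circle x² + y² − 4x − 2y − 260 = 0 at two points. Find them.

From the line, y = (40 + 9x)/5. Substituting:
106x² + 530x − 5300 = 0  ⟹  x² + 5x − 50 = 0
x = 5 or x = −10, giving (5, 17) and (−10, −10).

(−10, −10) and (5, 17)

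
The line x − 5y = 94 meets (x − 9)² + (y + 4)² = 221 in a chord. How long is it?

3√26

Centre (9, −4), r² = 221. Perpendicular distance d from centre to line = |−65| / √26 = 65/√26.
Chord = 2√(r² − d²) = 2·√(117/2) = 3√26.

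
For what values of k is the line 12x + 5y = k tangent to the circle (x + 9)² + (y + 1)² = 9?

k = −152 or k = −74

Tangency holds when the distance from the centre (−9, −1) to the line equals the radius 3:
|12·(−9) + 5·(−1) − k| / √169 = 3
|k − (−113)| = 3·13, so k = −74 or k = −152.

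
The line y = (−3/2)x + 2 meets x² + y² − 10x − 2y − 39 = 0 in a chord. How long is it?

4√13

The distance from (5, 1) to the line is 13/√13, and r² = 65.
Half the chord is √(r² − d²) = √(52), so the full chord is 4√13.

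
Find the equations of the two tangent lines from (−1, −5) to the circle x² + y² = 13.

3x + 2y = −13 and 2x − 3y = 13

Write the tangent as mx − y + (−5 − m·(−1)) = 0 and set its distance from the centre to √13:
[m·(1) − (5)]² = 13(m² + 1)
6m² + 5m − 6 = 0, so m = −3/2 or m = 2/3.
With m = −3/2: 3x + 2y = −13. With m = 2/3: 2x − 3y = 13.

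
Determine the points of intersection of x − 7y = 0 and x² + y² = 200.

From the line, y = (x)/7. Substituting:
50x² − 9800 = 0  ⟹  x² − 196 = 0
x = 14 or x = −14, giving (14, 2) and (−14, −2).

(−14, −2) and (14, 2)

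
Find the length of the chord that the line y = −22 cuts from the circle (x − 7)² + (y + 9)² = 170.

Centre (7, −9), r² = 170. Perpendicular distance d from centre to line = |13| / √1 = 13.
Chord = 2√(r² − d²) = 2·√(1) = 2.

2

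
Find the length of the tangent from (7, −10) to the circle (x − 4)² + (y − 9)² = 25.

Centre (4, 9), r² = 25. |PO|² = (3)² + (−19)² = 370.
The tangent meets the radius at right angles, so tangent² = |PO|² − r² = 370 − 25 = 345.

√345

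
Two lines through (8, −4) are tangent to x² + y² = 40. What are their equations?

A line y − (−4) = m(x − (8)) is tangent when its distance from (0, 0) is 2√10:
[m·(−8) − (4)]² = 40(m² + 1)
3m² + 8m − 3 = 0, so m = −3 or m = 1/3.
With m = −3: 3x + y = 20. With m = 1/3: x − 3y = 20.

3x + y = 20 and x − 3y = 20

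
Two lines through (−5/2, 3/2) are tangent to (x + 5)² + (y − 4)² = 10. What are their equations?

A line y − (3/2) = m(x − (−5/2)) is tangent when its distance from (−5, 4) is √10:
[m·(−5/2) − (5/2)]² = 10(m² + 1)
3m² − 10m + 3 = 0, so m = 3 or m = 1/3.
Through (−5/2, 3/2) these give 3x − y = −9 and x − 3y = −7.

3x − y = −9 and x − 3y = −7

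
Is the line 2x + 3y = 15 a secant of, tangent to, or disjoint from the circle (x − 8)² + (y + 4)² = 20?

secant

Centre (8, −4), r² = 20. Distance² from centre to line = (−11)²/13 = 121/13.
Since d² < r², the line cuts the circle twice.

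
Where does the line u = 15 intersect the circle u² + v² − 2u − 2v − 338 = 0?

The line gives u = 15. Substituting into the circle:
v² − 2v − 143 = 0
v = 13 or v = −11, giving (15, 13) and (15, −11).

(15, −11) and (15, 13)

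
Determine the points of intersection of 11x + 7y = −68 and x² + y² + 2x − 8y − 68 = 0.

Express y = (−68 − 11x)/7 and substitute into the circle:
170x² + 2210x + 5100 = 0  ⟹  x² + 13x + 30 = 0
x = −3 or x = −10, giving (−3, −5) and (−10, 6).

(−10, 6) and (−3, −5)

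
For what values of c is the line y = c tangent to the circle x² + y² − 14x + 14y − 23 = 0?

c = −18 or c = 4

The line touches the circle iff its distance from (7, −7) is 11:
|0·7 + 1·(−7) − c| / √1 = 11
|c − (−7)| = 11, so c = 4 or c = −18.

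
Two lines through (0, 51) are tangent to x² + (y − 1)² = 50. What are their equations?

A line y − (51) = m(x − (0)) is tangent when its distance from (0, 1) is 5√2:
[m·(0) − (−50)]² = 50(m² + 1)
m² − 49 = 0, so m = 7 or m = −7.
With m = 7: 7x − y = −51. With m = −7: 7x + y = 51.

7x − y = −51 and 7x + y = 51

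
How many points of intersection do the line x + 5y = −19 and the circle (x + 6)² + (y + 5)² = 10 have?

2

Substituting the line into the circle gives 26x² + 288x + 686 = 0.
Δ = 82944 − 71344 = 11600.
Two real roots: the line is a secant.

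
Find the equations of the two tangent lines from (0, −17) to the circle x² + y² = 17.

4x + y = −17 and 4x − y = 17

Write the tangent as mx − y + (−17 − m·(0)) = 0 and set its distance from the centre to √17:
(0m − (17))² = 17(m² + 1)
m² − 16 = 0, so m = −4 or m = 4.
With m = −4: 4x + y = −17. With m = 4: 4x − y = 17.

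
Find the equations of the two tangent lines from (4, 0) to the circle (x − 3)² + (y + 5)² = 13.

Write the tangent as mx − y + (0 − m·(4)) = 0 and set its distance from the centre to √13:
(−1m − (−5))² = 13(m² + 1)
6m² + 5m − 6 = 0, so m = −3/2 or m = 2/3.
With m = −3/2: 3x + 2y = 12. With m = 2/3: 2x − 3y = 8.

3x + 2y = 12 and 2x − 3y = 8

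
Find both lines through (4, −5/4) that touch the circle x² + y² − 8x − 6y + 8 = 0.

A line y − (−5/4) = m(x − (4)) is tangent when its distance from (4, 3) is √17:
(0m − (17/4))² = 17(m² + 1)
16m² − 1 = 0, so m = −1/4 or m = 1/4.
Through (4, −5/4) these give x + 4y = −1 and x − 4y = 9.

x + 4y = −1 and x − 4y = 9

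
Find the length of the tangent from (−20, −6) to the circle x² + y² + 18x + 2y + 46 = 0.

√110

With centre O = (−9, −1), |OP|² = 146 and r² = 36.
By the tangent–radius right angle, tangent length = √(|PO|² − r²) = √110.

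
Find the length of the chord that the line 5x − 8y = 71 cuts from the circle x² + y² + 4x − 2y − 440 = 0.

Substitute y = (−71 + 5x)/8:
89x² − 534x − 21983 = 0  ⟹  x² − 6x − 247 = 0
x = 19 or x = −13, giving (19, 3) and (−13, −17).
|(19, 3) − (−13, −17)| = √((32)² + (20)²) = 4√89.

4√89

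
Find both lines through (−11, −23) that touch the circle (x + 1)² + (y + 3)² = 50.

Let a tangent through (−11, −23) have slope m. Its distance from (−1, −3) must equal 5√2:
(10m − (20))² = 50(m² + 1)
m² − 8m + 7 = 0, so m = 1 or m = 7.
Through (−11, −23) these give x − y = 12 and 7x − y = −54.

x − y = 12 and 7x − y = −54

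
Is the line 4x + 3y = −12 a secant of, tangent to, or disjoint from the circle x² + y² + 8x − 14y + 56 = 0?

disjoint

Substituting the line into the circle gives 25x² + 336x + 1152 = 0.
Discriminant = (336)² − 4·25·(1152) = −2304 < 0.
No real roots: the line does not meet the circle.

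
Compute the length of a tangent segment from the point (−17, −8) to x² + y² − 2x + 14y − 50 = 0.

The centre is (1, −7) and r = 10. The square of the distance from P to the centre is 324 + 1 = 325.
The tangent meets the radius at right angles, so tangent² = |PO|² − r² = 325 − 100 = 225.

15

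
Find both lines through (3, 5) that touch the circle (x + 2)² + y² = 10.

A line y − (5) = m(x − (3)) is tangent when its distance from (−2, 0) is √10:
(−5m − (−5))² = 10(m² + 1)
3m² − 10m + 3 = 0, so m = 1/3 or m = 3.
With m = 1/3: x − 3y = −12. With m = 3: 3x − y = 4.

x − 3y = −12 and 3x − y = 4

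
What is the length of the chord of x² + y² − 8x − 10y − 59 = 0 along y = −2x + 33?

Express y = −2x + 33 and substitute into the circle:
5x² − 120x + 700 = 0  ⟹  x² − 24x + 140 = 0
x = 14 or x = 10, giving (14, 5) and (10, 13).
Chord length = distance between (14, 5) and (10, 13) = √80 = 4√5.

4√5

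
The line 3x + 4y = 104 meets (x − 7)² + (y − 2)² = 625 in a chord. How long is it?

40

From the line, y = (104 − 3x)/4. Substituting:
25x² − 800x = 0  ⟹  x² − 32x = 0
x = 32 or x = 0, giving (32, 2) and (0, 26).
|(32, 2) − (0, 26)| = √((32)² + (−24)²) = 40.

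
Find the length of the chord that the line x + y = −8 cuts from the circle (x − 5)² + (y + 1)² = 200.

16√2

Centre (5, −1), r² = 200. Perpendicular distance d from centre to line = |12| / √2 = 12/√2.
Half the chord is √(r² − d²) = √(128), so the full chord is 16√2.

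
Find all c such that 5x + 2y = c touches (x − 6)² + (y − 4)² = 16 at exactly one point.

c = 38 ± 4√29

The line touches the circle iff its distance from (6, 4) is 4:
|5·6 + 2·4 − c| / √29 = 4
|c − (38)| = 4√29.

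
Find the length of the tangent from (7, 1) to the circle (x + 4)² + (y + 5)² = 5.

Centre (−4, −5), r² = 5. |PO|² = (11)² + (6)² = 157.
Power of the point: PT² = |PO|² − r² = 152, so PT = 2√38.

2√38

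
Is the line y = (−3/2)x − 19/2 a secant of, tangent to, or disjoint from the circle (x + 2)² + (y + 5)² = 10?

Substituting the line into the circle gives 13x² + 70x + 57 = 0.
Δ = 4900 − 2964 = 1936.
Two real roots: the line is a secant.

secant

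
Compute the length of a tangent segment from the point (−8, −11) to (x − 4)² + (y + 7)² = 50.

The centre is (4, −7) and r = 5√2. The square of the distance from P to the centre is 144 + 16 = 160.
Power of the point: PT² = |PO|² − r² = 110, so PT = √110.

√110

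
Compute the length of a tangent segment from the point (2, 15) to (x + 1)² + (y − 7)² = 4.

√69

The centre is (−1, 7) and r = 2. The square of the distance from P to the centre is 9 + 64 = 73.
Power of the point: PT² = |PO|² − r² = 69, so PT = √69.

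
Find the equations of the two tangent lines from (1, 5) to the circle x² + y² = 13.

A line y − (5) = m(x − (1)) is tangent when its distance from (0, 0) is √13:
[m·(−1) − (−5)]² = 13(m² + 1)
6m² + 5m − 6 = 0, so m = 2/3 or m = −3/2.
With m = 2/3: 2x − 3y = −13. With m = −3/2: 3x + 2y = 13.

2x − 3y = −13 and 3x + 2y = 13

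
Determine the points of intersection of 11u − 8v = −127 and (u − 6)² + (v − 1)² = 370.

(−13, −2) and (3, 20)

Substitute v = (127 + 11u)/8:
185u² + 1850u − 7215 = 0  ⟹  u² + 10u − 39 = 0
u = 3 or u = −13, giving (3, 20) and (−13, −2).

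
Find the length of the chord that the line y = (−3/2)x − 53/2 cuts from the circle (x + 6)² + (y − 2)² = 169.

From the line, y = (−53 − 3x)/2. Substituting:
13x² + 390x + 2717 = 0  ⟹  x² + 30x + 209 = 0
x = −11 or x = −19, giving (−11, −10) and (−19, 2).
Chord length = distance between (−11, −10) and (−19, 2) = √208 = 4√13.

4√13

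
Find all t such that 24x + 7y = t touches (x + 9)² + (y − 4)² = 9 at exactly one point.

The line touches the circle iff its distance from (−9, 4) is 3:
|24·(−9) + 7·4 − t| / √625 = 3
|t − (−188)| = 3·25, so t = −113 or t = −263.

t = −263 or t = −113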